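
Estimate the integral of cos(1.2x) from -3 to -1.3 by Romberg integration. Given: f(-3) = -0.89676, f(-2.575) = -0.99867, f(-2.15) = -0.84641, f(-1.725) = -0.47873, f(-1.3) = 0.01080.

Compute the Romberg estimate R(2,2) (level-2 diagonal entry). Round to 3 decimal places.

-1.202

R(0,0) (trapezoid, 1 panel, h=1.7000): -0.75307
R(1,0) (trapezoid, 2 panels, h=0.8500): -1.09598
R(2,0) (trapezoid, 4 panels, h=0.4250): -1.17589
R(1,1) = -1.09598 + (-1.09598 − (-0.75307))/3 = -1.21028
R(2,1) = -1.17589 + (-1.17589 − (-1.09598))/3 = -1.20253
R(2,2) = -1.20253 + (-1.20253 − (-1.21028))/15 = -1.20201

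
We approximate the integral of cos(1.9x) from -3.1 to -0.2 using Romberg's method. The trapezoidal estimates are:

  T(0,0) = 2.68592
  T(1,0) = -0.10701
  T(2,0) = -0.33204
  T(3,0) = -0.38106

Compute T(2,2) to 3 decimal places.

-0.365

T(1,1) = (4·(-0.10701) − 2.68592) / 3 = -1.03799
T(2,1) = (4·(-0.33204) − (-0.10701)) / 3 = -0.40705
T(2,2) = (16·(-0.40705) − (-1.03799)) / 15 = -0.36499
(Column j=1 coincides with Simpson's rule on the same nodes.)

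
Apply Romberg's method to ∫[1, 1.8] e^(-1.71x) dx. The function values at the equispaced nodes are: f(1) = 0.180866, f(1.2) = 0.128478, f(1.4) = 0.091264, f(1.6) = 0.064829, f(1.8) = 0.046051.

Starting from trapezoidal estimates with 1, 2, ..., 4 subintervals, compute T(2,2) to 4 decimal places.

T(0,0) (trapezoid, 1 panel, h=0.8000): 0.090767
T(1,0) (trapezoid, 2 panels, h=0.4000): 0.081889
T(2,0) (trapezoid, 4 panels, h=0.2000): 0.079606
T(1,1) = 0.081889 + (0.081889 − 0.090767)/3 = 0.078930
T(2,1) = 0.079606 + (0.079606 − 0.081889)/3 = 0.078845
T(2,2) = 0.078845 + (0.078845 − 0.078930)/15 = 0.078839

0.0788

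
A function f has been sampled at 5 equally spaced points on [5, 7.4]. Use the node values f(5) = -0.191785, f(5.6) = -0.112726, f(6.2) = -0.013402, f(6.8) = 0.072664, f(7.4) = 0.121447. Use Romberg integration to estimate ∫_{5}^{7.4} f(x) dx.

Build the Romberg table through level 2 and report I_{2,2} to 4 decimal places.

I_{0,0} (trapezoid, 1 panel, h=2.4000): -0.084406
I_{1,0} (trapezoid, 2 panels, h=1.2000): -0.058285
I_{2,0} (trapezoid, 4 panels, h=0.6000): -0.053180
I_{1,1} = -0.058285 + (-0.058285 − (-0.084406))/3 = -0.049578
I_{2,1} = -0.053180 + (-0.053180 − (-0.058285))/3 = -0.051478
I_{2,2} = -0.051478 + (-0.051478 − (-0.049578))/15 = -0.051605

-0.0516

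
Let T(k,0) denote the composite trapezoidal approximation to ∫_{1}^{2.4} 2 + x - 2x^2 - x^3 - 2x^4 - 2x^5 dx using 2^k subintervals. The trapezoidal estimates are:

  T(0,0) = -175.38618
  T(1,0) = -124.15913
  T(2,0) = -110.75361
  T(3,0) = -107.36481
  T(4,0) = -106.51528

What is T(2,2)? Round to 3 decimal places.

-106.232

Richardson extrapolation on the trapezoidal column (denominator 4−1=3):
T(1,1) = (4·(-124.15913) − (-175.38618)) / 3 = -107.08345
T(2,1) = (4·(-110.75361) − (-124.15913)) / 3 = -106.28510
T(2,2) = (16·(-106.28510) − (-107.08345)) / 15 = -106.23188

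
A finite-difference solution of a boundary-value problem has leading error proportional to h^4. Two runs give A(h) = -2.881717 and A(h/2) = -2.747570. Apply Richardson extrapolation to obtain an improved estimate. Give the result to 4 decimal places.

-2.7386

The leading error scales as h^4; refining by a factor of 2 reduces it by 2^4 = 16.
Extrapolated value = (16·A(h/2) − A(h)) / (16 − 1)
= (16·(-2.747570) − (-2.881717)) / 15
= -41.079403 / 15 = -2.738627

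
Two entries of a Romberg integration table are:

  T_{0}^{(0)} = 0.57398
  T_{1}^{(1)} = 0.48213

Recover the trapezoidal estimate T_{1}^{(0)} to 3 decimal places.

0.505

From T_{1}^{(1)} = (4·T_{1}^{(0)} − T_{0}^{(0)})/3, solve for T_{1}^{(0)}:
4·T_{1}^{(0)} = 3·0.48213 + 0.57398 = 2.02037
T_{1}^{(0)} = 0.50509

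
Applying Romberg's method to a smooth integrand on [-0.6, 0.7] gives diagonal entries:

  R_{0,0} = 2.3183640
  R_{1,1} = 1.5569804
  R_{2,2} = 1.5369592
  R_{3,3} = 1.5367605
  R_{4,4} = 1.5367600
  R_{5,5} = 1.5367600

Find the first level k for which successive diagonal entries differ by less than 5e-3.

k = 3

|R_{1,1} − R_{0,0}| = 0.7613836 ≥ 5e-3
|R_{2,2} − R_{1,1}| = 0.0200212 ≥ 5e-3
|R_{3,3} − R_{2,2}| = 0.0001987 < 5e-3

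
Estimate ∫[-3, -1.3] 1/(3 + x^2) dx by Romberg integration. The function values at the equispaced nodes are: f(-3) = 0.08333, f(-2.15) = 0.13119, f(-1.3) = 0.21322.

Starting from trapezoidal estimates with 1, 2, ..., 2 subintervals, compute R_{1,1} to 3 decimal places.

R_{0,0} (trapezoid, 1 panel, h=1.7000): 0.25207
R_{1,0} (trapezoid, 2 panels, h=0.8500): 0.23755
R_{1,1} = 0.23755 + (0.23755 − 0.25207)/3 = 0.23271

0.233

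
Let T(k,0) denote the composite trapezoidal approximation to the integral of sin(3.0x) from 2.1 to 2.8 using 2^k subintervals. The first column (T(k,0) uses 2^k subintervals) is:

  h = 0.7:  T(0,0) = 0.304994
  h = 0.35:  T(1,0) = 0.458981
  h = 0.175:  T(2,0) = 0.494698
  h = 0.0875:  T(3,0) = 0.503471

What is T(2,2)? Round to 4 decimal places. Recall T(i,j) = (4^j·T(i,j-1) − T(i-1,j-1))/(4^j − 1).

Richardson extrapolation on the trapezoidal column (denominator 4−1=3):
T(1,1) = 0.458981 + (0.458981 − 0.304994)/3 = 0.510310
T(2,1) = (4·0.494698 − 0.458981) / 3 = 0.506604
T(2,2) = (16·0.506604 − 0.510310) / 15 = 0.506357

0.5064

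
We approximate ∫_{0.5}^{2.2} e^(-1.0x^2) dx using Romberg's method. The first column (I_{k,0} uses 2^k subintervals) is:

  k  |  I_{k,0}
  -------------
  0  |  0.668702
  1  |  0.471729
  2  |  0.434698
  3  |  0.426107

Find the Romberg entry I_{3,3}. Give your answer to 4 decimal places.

0.4233

I_{1,1} = 0.471729 + (0.471729 − 0.668702)/3 = 0.406071
I_{2,1} = 0.434698 + (0.434698 − 0.471729)/3 = 0.422354
I_{3,1} = (4·0.426107 − 0.434698) / 3 = 0.423243
I_{2,2} = 0.422354 + (0.422354 − 0.406071)/15 = 0.423440
I_{3,2} = 0.423243 + (0.423243 − 0.422354)/15 = 0.423302
I_{3,3} = (64·0.423302 − 0.423440) / 63 = 0.423300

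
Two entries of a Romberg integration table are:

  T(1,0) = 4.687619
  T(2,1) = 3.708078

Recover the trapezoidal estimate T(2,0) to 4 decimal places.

3.9530

From T(2,1) = (4·T(2,0) − T(1,0))/3, solve for T(2,0):
4·T(2,0) = 3·3.708078 + 4.687619 = 15.811853
T(2,0) = 3.952963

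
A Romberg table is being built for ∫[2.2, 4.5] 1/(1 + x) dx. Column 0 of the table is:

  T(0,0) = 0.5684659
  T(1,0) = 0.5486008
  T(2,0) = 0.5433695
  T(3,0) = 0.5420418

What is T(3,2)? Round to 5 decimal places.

0.54160

T(2,1) = 0.5433695 + (0.5433695 − 0.5486008)/3 = 0.5416257
T(3,1) = (4·0.5420418 − 0.5433695) / 3 = 0.5415992
T(3,2) = 0.5415992 + (0.5415992 − 0.5416257)/15 = 0.5415974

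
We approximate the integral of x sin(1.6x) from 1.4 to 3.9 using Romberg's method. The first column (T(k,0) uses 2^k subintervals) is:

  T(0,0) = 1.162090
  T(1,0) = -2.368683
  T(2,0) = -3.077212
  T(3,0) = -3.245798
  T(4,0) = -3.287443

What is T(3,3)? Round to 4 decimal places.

T(1,1) = (4·(-2.368683) − 1.162090) / 3 = -3.545607
T(2,1) = (4·(-3.077212) − (-2.368683)) / 3 = -3.313388
T(3,1) = -3.245798 + (-3.245798 − (-3.077212))/3 = -3.301993
T(2,2) = (16·(-3.313388) − (-3.545607)) / 15 = -3.297907
T(3,2) = (16·(-3.301993) − (-3.313388)) / 15 = -3.301233
T(3,3) = -3.301233 + (-3.301233 − (-3.297907))/63 = -3.301286

-3.3013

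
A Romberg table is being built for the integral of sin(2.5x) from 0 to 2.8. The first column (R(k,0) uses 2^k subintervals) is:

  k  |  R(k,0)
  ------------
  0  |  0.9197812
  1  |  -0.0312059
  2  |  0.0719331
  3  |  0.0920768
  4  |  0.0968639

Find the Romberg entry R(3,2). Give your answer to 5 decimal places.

0.09829

R(2,1) = 0.0719331 + (0.0719331 − (-0.0312059))/3 = 0.1063128
R(3,1) = (4·0.0920768 − 0.0719331) / 3 = 0.0987914
R(3,2) = (16·0.0987914 − 0.1063128) / 15 = 0.0982900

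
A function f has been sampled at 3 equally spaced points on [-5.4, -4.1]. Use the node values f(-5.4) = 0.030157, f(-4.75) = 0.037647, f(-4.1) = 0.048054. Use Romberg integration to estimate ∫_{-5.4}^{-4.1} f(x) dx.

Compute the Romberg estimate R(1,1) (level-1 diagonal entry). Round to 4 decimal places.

R(0,0) (trapezoid, 1 panel, h=1.3000): 0.050837
R(1,0) (trapezoid, 2 panels, h=0.6500): 0.049889
R(1,1) = 0.049889 + (0.049889 − 0.050837)/3 = 0.049573

0.0496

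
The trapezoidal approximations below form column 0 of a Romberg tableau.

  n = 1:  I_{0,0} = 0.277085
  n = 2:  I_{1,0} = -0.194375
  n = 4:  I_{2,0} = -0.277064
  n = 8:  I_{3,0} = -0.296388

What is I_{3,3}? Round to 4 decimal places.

I_{1,1} = -0.194375 + (-0.194375 − 0.277085)/3 = -0.351528
I_{2,1} = (4·(-0.277064) − (-0.194375)) / 3 = -0.304627
I_{3,1} = -0.296388 + (-0.296388 − (-0.277064))/3 = -0.302829
I_{2,2} = (16·(-0.304627) − (-0.351528)) / 15 = -0.301500
I_{3,2} = (16·(-0.302829) − (-0.304627)) / 15 = -0.302709
I_{3,3} = -0.302709 + (-0.302709 − (-0.301500))/63 = -0.302728

-0.3027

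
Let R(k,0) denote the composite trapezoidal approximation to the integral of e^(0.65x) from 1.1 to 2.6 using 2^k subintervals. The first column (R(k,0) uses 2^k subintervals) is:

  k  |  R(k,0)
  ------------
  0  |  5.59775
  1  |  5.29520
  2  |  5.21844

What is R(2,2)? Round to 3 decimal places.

R(1,1) = (4·5.29520 − 5.59775) / 3 = 5.19435
R(2,1) = (4·5.21844 − 5.29520) / 3 = 5.19285
R(2,2) = 5.19285 + (5.19285 − 5.19435)/15 = 5.19275
(Column j=1 coincides with Simpson's rule on the same nodes.)

5.193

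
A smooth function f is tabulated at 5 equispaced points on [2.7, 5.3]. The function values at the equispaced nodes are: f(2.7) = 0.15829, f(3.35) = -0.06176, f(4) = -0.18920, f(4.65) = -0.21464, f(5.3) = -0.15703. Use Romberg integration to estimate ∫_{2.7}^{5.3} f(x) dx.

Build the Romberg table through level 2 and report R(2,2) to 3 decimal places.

-0.321

R(0,0) (trapezoid, 1 panel, h=2.6000): 0.00164
R(1,0) (trapezoid, 2 panels, h=1.3000): -0.24514
R(2,0) (trapezoid, 4 panels, h=0.6500): -0.30223
R(1,1) = -0.24514 + (-0.24514 − 0.00164)/3 = -0.32740
R(2,1) = -0.30223 + (-0.30223 − (-0.24514))/3 = -0.32126
R(2,2) = -0.32126 + (-0.32126 − (-0.32740))/15 = -0.32085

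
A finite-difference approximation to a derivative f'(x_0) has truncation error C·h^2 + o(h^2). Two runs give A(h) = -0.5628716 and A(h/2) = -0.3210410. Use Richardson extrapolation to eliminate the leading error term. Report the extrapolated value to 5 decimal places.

The leading error scales as h^2; refining by a factor of 2 reduces it by 2^2 = 4.
Extrapolated value = (4·A(h/2) − A(h)) / (4 − 1)
= (4·(-0.3210410) − (-0.5628716)) / 3
= -0.7212924 / 3 = -0.2404308

-0.24043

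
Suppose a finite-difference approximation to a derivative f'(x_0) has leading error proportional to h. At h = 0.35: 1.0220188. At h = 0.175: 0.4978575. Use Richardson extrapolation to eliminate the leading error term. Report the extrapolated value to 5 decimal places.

Extrapolated value = (2·A(h/2) − A(h)) / (2 − 1)
= (2·0.4978575 − 1.0220188) / 1
= -0.0263038 / 1 = -0.0263038

-0.02630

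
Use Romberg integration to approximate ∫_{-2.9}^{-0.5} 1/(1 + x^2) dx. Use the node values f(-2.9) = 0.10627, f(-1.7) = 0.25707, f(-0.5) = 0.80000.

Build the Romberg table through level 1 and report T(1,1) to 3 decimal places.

0.774

T(0,0) (trapezoid, 1 panel, h=2.4000): 1.08752
T(1,0) (trapezoid, 2 panels, h=1.2000): 0.85225
T(1,1) = 0.85225 + (0.85225 − 1.08752)/3 = 0.77383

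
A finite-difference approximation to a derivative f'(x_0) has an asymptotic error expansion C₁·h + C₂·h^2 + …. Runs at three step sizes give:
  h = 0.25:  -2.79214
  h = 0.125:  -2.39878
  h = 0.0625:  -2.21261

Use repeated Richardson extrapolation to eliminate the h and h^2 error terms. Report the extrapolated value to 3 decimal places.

First eliminate the h term (factor 2^1 = 2):
  B₁ = (2·(-2.39878) − (-2.79214))/1 = -2.00542
  B₂ = (2·(-2.21261) − (-2.39878))/1 = -2.02644
Then eliminate the h^2 term (factor 2^2 = 4):
  (4·(-2.02644) − (-2.00542))/3 = -2.03345

-2.033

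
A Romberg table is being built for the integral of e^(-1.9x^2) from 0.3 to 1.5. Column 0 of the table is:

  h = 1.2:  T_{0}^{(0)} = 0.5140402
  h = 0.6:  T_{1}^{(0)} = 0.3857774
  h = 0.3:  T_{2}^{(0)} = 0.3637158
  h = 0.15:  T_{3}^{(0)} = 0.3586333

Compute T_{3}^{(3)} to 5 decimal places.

0.35697

Richardson extrapolation on the trapezoidal column (denominator 4−1=3):
T_{1}^{(1)} = 0.3857774 + (0.3857774 − 0.5140402)/3 = 0.3430231
T_{2}^{(1)} = 0.3637158 + (0.3637158 − 0.3857774)/3 = 0.3563619
T_{3}^{(1)} = 0.3586333 + (0.3586333 − 0.3637158)/3 = 0.3569391
T_{2}^{(2)} = 0.3563619 + (0.3563619 − 0.3430231)/15 = 0.3572512
T_{3}^{(2)} = (16·0.3569391 − 0.3563619) / 15 = 0.3569776
T_{3}^{(3)} = 0.3569776 + (0.3569776 − 0.3572512)/63 = 0.3569733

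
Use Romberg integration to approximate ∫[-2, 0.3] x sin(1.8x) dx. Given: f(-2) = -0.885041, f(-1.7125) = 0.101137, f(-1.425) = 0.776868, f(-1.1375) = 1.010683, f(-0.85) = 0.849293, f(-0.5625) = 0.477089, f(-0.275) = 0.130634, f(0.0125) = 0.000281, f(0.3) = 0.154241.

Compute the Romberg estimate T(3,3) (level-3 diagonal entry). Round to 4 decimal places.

0.8756

T(0,0) (trapezoid, 1 panel, h=2.3000): -0.840420
T(1,0) (trapezoid, 2 panels, h=1.1500): 0.556477
T(2,0) (trapezoid, 4 panels, h=0.5750): 0.800052
T(3,0) (trapezoid, 8 panels, h=0.2875): 0.856918
T(1,1) = 0.556477 + (0.556477 − (-0.840420))/3 = 1.022109
T(2,1) = 0.800052 + (0.800052 − 0.556477)/3 = 0.881244
T(3,1) = 0.856918 + (0.856918 − 0.800052)/3 = 0.875873
T(2,2) = 0.881244 + (0.881244 − 1.022109)/15 = 0.871853
T(3,2) = 0.875873 + (0.875873 − 0.881244)/15 = 0.875515
T(3,3) = 0.875515 + (0.875515 − 0.871853)/63 = 0.875573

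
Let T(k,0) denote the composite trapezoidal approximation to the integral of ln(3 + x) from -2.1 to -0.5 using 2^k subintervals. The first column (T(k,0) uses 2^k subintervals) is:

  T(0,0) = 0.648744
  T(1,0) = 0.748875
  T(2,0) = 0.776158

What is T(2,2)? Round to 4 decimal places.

T(1,1) = (4·0.748875 − 0.648744) / 3 = 0.782252
T(2,1) = (4·0.776158 − 0.748875) / 3 = 0.785252
T(2,2) = (16·0.785252 − 0.782252) / 15 = 0.785452
(Column j=1 coincides with Simpson's rule on the same nodes.)

0.7855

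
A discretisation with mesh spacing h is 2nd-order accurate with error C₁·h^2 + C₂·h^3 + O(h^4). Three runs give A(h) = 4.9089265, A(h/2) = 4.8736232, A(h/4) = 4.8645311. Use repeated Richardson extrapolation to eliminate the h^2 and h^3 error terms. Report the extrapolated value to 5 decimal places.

First eliminate the h^2 term (factor 2^2 = 4):
  B₁ = (4·4.8736232 − 4.9089265)/3 = 4.8618554
  B₂ = (4·4.8645311 − 4.8736232)/3 = 4.8615004
Then eliminate the h^3 term (factor 2^3 = 8):
  (8·4.8615004 − 4.8618554)/7 = 4.8614497

4.86145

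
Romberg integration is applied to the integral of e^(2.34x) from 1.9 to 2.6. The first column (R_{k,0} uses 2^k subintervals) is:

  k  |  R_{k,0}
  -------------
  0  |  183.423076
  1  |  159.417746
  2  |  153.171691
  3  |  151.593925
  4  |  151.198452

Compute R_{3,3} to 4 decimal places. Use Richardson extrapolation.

Richardson extrapolation on the trapezoidal column (denominator 4−1=3):
R_{1,1} = 159.417746 + (159.417746 − 183.423076)/3 = 151.415969
R_{2,1} = (4·153.171691 − 159.417746) / 3 = 151.089673
R_{3,1} = (4·151.593925 − 153.171691) / 3 = 151.068003
R_{2,2} = 151.089673 + (151.089673 − 151.415969)/15 = 151.067920
R_{3,2} = 151.068003 + (151.068003 − 151.089673)/15 = 151.066558
R_{3,3} = (64·151.066558 − 151.067920) / 63 = 151.066536

151.0665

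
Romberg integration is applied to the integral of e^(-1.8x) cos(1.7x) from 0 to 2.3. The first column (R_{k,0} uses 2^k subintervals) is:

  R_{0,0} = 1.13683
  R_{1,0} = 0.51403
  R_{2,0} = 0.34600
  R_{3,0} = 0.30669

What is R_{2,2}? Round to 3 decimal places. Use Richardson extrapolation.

0.289

Richardson extrapolation on the trapezoidal column (denominator 4−1=3):
R_{1,1} = 0.51403 + (0.51403 − 1.13683)/3 = 0.30643
R_{2,1} = (4·0.34600 − 0.51403) / 3 = 0.28999
R_{2,2} = 0.28999 + (0.28999 − 0.30643)/15 = 0.28889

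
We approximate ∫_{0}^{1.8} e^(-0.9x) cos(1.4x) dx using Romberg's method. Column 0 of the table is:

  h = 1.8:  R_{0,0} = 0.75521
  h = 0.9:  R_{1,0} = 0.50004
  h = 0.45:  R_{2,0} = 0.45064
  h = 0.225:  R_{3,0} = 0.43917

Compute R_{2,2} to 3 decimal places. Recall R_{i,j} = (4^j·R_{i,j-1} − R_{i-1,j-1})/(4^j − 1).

R_{1,1} = (4·0.50004 − 0.75521) / 3 = 0.41498
R_{2,1} = 0.45064 + (0.45064 − 0.50004)/3 = 0.43417
R_{2,2} = (16·0.43417 − 0.41498) / 15 = 0.43545

0.435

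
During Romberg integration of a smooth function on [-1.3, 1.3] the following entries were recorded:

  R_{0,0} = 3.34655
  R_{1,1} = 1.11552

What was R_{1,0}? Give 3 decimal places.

1.673

From R_{1,1} = (4·R_{1,0} − R_{0,0})/3, solve for R_{1,0}:
4·R_{1,0} = 3·1.11552 + 3.34655 = 6.69311
R_{1,0} = 1.67328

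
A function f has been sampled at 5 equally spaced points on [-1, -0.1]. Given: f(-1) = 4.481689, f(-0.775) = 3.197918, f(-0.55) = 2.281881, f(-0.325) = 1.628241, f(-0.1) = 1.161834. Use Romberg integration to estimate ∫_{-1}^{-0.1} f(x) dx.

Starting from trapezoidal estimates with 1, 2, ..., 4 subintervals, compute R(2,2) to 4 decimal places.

2.2132

R(0,0) (trapezoid, 1 panel, h=0.9000): 2.539585
R(1,0) (trapezoid, 2 panels, h=0.4500): 2.296639
R(2,0) (trapezoid, 4 panels, h=0.2250): 2.234205
R(1,1) = 2.296639 + (2.296639 − 2.539585)/3 = 2.215657
R(2,1) = 2.234205 + (2.234205 − 2.296639)/3 = 2.213394
R(2,2) = 2.213394 + (2.213394 − 2.215657)/15 = 2.213243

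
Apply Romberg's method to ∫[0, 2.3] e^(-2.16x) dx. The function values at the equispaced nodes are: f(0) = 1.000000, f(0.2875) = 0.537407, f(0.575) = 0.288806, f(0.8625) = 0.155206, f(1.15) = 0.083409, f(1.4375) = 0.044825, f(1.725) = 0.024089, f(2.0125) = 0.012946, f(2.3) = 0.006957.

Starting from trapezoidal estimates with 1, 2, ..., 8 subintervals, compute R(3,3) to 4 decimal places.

0.4598

R(0,0) (trapezoid, 1 panel, h=2.3000): 1.158001
R(1,0) (trapezoid, 2 panels, h=1.1500): 0.674921
R(2,0) (trapezoid, 4 panels, h=0.5750): 0.517375
R(3,0) (trapezoid, 8 panels, h=0.2875): 0.474423
R(1,1) = 0.674921 + (0.674921 − 1.158001)/3 = 0.513894
R(2,1) = 0.517375 + (0.517375 − 0.674921)/3 = 0.464860
R(3,1) = 0.474423 + (0.474423 − 0.517375)/3 = 0.460106
R(2,2) = 0.464860 + (0.464860 − 0.513894)/15 = 0.461591
R(3,2) = 0.460106 + (0.460106 − 0.464860)/15 = 0.459789
R(3,3) = 0.459789 + (0.459789 − 0.461591)/63 = 0.459760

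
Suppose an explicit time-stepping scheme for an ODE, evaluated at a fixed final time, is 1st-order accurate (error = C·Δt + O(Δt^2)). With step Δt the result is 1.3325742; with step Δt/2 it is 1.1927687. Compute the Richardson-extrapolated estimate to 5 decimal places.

The leading error scales as Δt; refining by a factor of 2 reduces it by 2^1 = 2.
Extrapolated value = (2·A(Δt/2) − A(Δt)) / (2 − 1)
= (2·1.1927687 − 1.3325742) / 1
= 1.0529632 / 1 = 1.0529632

1.05296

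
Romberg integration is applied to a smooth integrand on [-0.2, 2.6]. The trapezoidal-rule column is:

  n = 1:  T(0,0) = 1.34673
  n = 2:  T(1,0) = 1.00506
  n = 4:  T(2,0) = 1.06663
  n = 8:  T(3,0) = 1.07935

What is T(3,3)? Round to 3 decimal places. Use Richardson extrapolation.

Richardson extrapolation on the trapezoidal column (denominator 4−1=3):
T(1,1) = 1.00506 + (1.00506 − 1.34673)/3 = 0.89117
T(2,1) = 1.06663 + (1.06663 − 1.00506)/3 = 1.08715
T(3,1) = (4·1.07935 − 1.06663) / 3 = 1.08359
T(2,2) = (16·1.08715 − 0.89117) / 15 = 1.10022
T(3,2) = 1.08359 + (1.08359 − 1.08715)/15 = 1.08335
T(3,3) = (64·1.08335 − 1.10022) / 63 = 1.08308

1.083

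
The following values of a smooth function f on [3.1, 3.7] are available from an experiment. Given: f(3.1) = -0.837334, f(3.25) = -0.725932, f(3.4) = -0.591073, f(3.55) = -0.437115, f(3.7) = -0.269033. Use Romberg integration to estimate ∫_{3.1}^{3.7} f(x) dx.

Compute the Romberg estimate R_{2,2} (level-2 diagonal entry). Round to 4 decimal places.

R_{0,0} (trapezoid, 1 panel, h=0.6000): -0.331910
R_{1,0} (trapezoid, 2 panels, h=0.3000): -0.343277
R_{2,0} (trapezoid, 4 panels, h=0.1500): -0.346096
R_{1,1} = -0.343277 + (-0.343277 − (-0.331910))/3 = -0.347066
R_{2,1} = -0.346096 + (-0.346096 − (-0.343277))/3 = -0.347036
R_{2,2} = -0.347036 + (-0.347036 − (-0.347066))/15 = -0.347034

-0.3470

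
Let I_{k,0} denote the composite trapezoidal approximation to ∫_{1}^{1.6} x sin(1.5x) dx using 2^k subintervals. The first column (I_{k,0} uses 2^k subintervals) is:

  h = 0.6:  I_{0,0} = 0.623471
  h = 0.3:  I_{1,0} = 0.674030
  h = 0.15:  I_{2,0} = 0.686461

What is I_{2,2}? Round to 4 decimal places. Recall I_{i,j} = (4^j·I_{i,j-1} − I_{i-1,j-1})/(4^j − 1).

I_{1,1} = 0.674030 + (0.674030 − 0.623471)/3 = 0.690883
I_{2,1} = 0.686461 + (0.686461 − 0.674030)/3 = 0.690605
I_{2,2} = 0.690605 + (0.690605 − 0.690883)/15 = 0.690586

0.6906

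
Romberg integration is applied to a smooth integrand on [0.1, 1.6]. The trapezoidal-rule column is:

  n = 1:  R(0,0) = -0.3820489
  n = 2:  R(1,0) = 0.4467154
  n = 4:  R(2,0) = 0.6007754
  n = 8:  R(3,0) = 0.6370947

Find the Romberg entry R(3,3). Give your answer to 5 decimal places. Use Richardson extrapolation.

0.64903

R(1,1) = 0.4467154 + (0.4467154 − (-0.3820489))/3 = 0.7229702
R(2,1) = 0.6007754 + (0.6007754 − 0.4467154)/3 = 0.6521287
R(3,1) = (4·0.6370947 − 0.6007754) / 3 = 0.6492011
R(2,2) = (16·0.6521287 − 0.7229702) / 15 = 0.6474059
R(3,2) = (16·0.6492011 − 0.6521287) / 15 = 0.6490059
R(3,3) = (64·0.6490059 − 0.6474059) / 63 = 0.6490313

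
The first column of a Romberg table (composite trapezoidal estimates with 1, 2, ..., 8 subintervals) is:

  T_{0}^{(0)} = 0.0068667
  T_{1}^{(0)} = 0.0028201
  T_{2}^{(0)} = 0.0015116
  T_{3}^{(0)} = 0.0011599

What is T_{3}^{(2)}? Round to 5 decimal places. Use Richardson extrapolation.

0.00104

T_{2}^{(1)} = 0.0015116 + (0.0015116 − 0.0028201)/3 = 0.0010754
T_{3}^{(1)} = 0.0011599 + (0.0011599 − 0.0015116)/3 = 0.0010427
T_{3}^{(2)} = 0.0010427 + (0.0010427 − 0.0010754)/15 = 0.0010405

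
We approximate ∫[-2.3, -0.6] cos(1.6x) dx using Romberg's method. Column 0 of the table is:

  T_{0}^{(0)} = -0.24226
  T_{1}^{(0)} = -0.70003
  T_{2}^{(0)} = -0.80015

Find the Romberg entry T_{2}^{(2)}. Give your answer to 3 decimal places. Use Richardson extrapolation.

-0.832

Richardson extrapolation on the trapezoidal column (denominator 4−1=3):
T_{1}^{(1)} = (4·(-0.70003) − (-0.24226)) / 3 = -0.85262
T_{2}^{(1)} = -0.80015 + (-0.80015 − (-0.70003))/3 = -0.83352
T_{2}^{(2)} = -0.83352 + (-0.83352 − (-0.85262))/15 = -0.83225
(Column j=1 coincides with Simpson's rule on the same nodes.)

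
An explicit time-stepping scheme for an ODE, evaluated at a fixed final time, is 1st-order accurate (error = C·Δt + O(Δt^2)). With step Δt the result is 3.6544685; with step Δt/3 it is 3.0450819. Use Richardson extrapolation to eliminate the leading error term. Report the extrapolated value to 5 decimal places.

2.74039

The leading error scales as Δt; refining by a factor of 3 reduces it by 3^1 = 3.
Extrapolated value = (3·A(Δt/3) − A(Δt)) / (3 − 1)
= (3·3.0450819 − 3.6544685) / 2
= 5.4807772 / 2 = 2.7403886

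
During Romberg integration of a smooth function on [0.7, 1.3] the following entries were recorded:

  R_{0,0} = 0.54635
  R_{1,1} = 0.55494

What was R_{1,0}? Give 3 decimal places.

0.553

From R_{1,1} = (4·R_{1,0} − R_{0,0})/3, solve for R_{1,0}:
4·R_{1,0} = 3·0.55494 + 0.54635 = 2.21117
R_{1,0} = 0.55279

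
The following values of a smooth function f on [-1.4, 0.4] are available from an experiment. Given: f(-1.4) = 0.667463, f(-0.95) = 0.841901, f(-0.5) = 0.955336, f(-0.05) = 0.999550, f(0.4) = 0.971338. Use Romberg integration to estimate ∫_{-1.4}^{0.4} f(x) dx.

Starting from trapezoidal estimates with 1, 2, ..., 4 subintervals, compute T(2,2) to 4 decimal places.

1.6372

T(0,0) (trapezoid, 1 panel, h=1.8000): 1.474921
T(1,0) (trapezoid, 2 panels, h=0.9000): 1.597263
T(2,0) (trapezoid, 4 panels, h=0.4500): 1.627284
T(1,1) = 1.597263 + (1.597263 − 1.474921)/3 = 1.638044
T(2,1) = 1.627284 + (1.627284 − 1.597263)/3 = 1.637291
T(2,2) = 1.637291 + (1.637291 − 1.638044)/15 = 1.637241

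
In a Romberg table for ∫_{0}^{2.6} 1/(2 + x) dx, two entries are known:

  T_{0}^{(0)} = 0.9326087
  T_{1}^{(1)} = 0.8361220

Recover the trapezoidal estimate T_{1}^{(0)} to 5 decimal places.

From T_{1}^{(1)} = (4·T_{1}^{(0)} − T_{0}^{(0)})/3, solve for T_{1}^{(0)}:
4·T_{1}^{(0)} = 3·0.8361220 + 0.9326087 = 3.4409747
T_{1}^{(0)} = 0.8602437

0.86024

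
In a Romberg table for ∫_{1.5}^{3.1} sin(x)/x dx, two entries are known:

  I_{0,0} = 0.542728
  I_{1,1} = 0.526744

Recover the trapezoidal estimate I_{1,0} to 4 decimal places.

From I_{1,1} = (4·I_{1,0} − I_{0,0})/3, solve for I_{1,0}:
4·I_{1,0} = 3·0.526744 + 0.542728 = 2.122960
I_{1,0} = 0.530740

0.5307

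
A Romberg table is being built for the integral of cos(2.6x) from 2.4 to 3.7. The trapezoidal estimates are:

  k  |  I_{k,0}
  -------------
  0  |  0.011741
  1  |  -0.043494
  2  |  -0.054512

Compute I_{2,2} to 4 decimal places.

I_{1,1} = (4·(-0.043494) − 0.011741) / 3 = -0.061906
I_{2,1} = (4·(-0.054512) − (-0.043494)) / 3 = -0.058185
I_{2,2} = (16·(-0.058185) − (-0.061906)) / 15 = -0.057937

-0.0579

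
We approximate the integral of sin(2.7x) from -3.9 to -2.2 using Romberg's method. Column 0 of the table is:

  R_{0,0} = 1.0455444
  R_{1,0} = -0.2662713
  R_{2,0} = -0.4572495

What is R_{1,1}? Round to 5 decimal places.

Richardson extrapolation on the trapezoidal column (denominator 4−1=3):
R_{1,1} = -0.2662713 + (-0.2662713 − 1.0455444)/3 = -0.7035432
(Column j=1 coincides with Simpson's rule on the same nodes.)

-0.70354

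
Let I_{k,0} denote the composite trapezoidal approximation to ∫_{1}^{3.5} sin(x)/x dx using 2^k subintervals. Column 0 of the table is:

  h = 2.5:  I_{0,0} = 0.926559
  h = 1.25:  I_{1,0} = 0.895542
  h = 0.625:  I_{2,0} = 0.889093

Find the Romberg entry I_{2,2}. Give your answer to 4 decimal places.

Richardson extrapolation on the trapezoidal column (denominator 4−1=3):
I_{1,1} = (4·0.895542 − 0.926559) / 3 = 0.885203
I_{2,1} = 0.889093 + (0.889093 − 0.895542)/3 = 0.886943
I_{2,2} = (16·0.886943 − 0.885203) / 15 = 0.887059

0.8871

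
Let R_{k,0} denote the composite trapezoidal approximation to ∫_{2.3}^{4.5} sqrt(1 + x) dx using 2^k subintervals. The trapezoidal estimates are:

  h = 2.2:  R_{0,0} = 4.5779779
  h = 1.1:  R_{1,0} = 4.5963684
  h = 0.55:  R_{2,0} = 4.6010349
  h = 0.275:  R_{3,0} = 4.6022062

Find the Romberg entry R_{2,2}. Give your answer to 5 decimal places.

4.60260

Richardson extrapolation on the trapezoidal column (denominator 4−1=3):
R_{1,1} = (4·4.5963684 − 4.5779779) / 3 = 4.6024986
R_{2,1} = (4·4.6010349 − 4.5963684) / 3 = 4.6025904
R_{2,2} = (16·4.6025904 − 4.6024986) / 15 = 4.6025965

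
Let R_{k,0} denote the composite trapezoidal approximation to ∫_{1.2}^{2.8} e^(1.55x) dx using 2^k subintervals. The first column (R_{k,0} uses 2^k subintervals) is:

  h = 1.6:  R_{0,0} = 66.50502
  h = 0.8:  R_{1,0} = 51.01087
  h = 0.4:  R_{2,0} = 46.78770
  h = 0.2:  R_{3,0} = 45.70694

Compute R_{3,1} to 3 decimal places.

Richardson extrapolation on the trapezoidal column (denominator 4−1=3):
R_{3,1} = 45.70694 + (45.70694 − 46.78770)/3 = 45.34669

45.347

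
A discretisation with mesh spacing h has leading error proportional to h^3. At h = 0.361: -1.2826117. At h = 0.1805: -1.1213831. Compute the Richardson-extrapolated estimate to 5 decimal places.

-1.09835

The leading error scales as h^3; refining by a factor of 2 reduces it by 2^3 = 8.
Extrapolated value = (8·A(h/2) − A(h)) / (8 − 1)
= (8·(-1.1213831) − (-1.2826117)) / 7
= -7.6884531 / 7 = -1.0983504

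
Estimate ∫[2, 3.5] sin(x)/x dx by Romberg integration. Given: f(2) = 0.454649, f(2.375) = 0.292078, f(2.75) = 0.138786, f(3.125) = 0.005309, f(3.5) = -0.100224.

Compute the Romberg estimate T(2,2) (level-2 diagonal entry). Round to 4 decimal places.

T(0,0) (trapezoid, 1 panel, h=1.5000): 0.265819
T(1,0) (trapezoid, 2 panels, h=0.7500): 0.236999
T(2,0) (trapezoid, 4 panels, h=0.3750): 0.230020
T(1,1) = 0.236999 + (0.236999 − 0.265819)/3 = 0.227392
T(2,1) = 0.230020 + (0.230020 − 0.236999)/3 = 0.227694
T(2,2) = 0.227694 + (0.227694 − 0.227392)/15 = 0.227714

0.2277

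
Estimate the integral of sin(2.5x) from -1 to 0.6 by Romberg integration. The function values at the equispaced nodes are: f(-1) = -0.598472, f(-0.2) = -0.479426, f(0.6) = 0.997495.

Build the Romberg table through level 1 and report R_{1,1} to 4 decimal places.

R_{0,0} (trapezoid, 1 panel, h=1.6000): 0.319218
R_{1,0} (trapezoid, 2 panels, h=0.8000): -0.223932
R_{1,1} = -0.223932 + (-0.223932 − 0.319218)/3 = -0.404982

-0.4050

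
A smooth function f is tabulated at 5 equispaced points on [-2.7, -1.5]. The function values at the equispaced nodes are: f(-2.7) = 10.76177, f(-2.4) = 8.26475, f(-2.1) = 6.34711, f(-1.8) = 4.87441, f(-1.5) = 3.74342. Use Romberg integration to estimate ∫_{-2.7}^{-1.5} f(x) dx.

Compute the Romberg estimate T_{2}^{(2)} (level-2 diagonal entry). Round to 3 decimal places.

T_{0}^{(0)} (trapezoid, 1 panel, h=1.2000): 8.70311
T_{1}^{(0)} (trapezoid, 2 panels, h=0.6000): 8.15982
T_{2}^{(0)} (trapezoid, 4 panels, h=0.3000): 8.02166
T_{1}^{(1)} = 8.15982 + (8.15982 − 8.70311)/3 = 7.97872
T_{2}^{(1)} = 8.02166 + (8.02166 − 8.15982)/3 = 7.97561
T_{2}^{(2)} = 7.97561 + (7.97561 − 7.97872)/15 = 7.97540

7.975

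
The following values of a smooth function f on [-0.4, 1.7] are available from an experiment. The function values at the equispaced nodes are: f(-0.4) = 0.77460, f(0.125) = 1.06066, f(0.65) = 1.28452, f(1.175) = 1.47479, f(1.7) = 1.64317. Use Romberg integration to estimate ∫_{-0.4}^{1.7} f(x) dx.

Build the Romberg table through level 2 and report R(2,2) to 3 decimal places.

R(0,0) (trapezoid, 1 panel, h=2.1000): 2.53866
R(1,0) (trapezoid, 2 panels, h=1.0500): 2.61808
R(2,0) (trapezoid, 4 panels, h=0.5250): 2.64015
R(1,1) = 2.61808 + (2.61808 − 2.53866)/3 = 2.64455
R(2,1) = 2.64015 + (2.64015 − 2.61808)/3 = 2.64751
R(2,2) = 2.64751 + (2.64751 − 2.64455)/15 = 2.64771

2.648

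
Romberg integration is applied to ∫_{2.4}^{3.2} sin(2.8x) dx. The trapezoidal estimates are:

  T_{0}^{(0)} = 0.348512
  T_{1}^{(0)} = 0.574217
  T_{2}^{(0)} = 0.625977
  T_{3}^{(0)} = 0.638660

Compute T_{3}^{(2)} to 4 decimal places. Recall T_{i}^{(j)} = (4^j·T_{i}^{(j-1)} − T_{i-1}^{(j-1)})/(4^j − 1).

Richardson extrapolation on the trapezoidal column (denominator 4−1=3):
T_{2}^{(1)} = (4·0.625977 − 0.574217) / 3 = 0.643230
T_{3}^{(1)} = 0.638660 + (0.638660 − 0.625977)/3 = 0.642888
T_{3}^{(2)} = 0.642888 + (0.642888 − 0.643230)/15 = 0.642865
(Column j=1 coincides with Simpson's rule on the same nodes.)

0.6429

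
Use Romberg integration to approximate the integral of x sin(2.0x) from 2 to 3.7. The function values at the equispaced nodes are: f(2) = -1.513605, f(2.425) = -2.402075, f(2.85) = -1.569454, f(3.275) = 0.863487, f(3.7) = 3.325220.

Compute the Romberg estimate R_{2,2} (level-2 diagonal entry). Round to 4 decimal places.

-1.0462

R_{0,0} (trapezoid, 1 panel, h=1.7000): 1.539873
R_{1,0} (trapezoid, 2 panels, h=0.8500): -0.564100
R_{2,0} (trapezoid, 4 panels, h=0.4250): -0.935950
R_{1,1} = -0.564100 + (-0.564100 − 1.539873)/3 = -1.265424
R_{2,1} = -0.935950 + (-0.935950 − (-0.564100))/3 = -1.059900
R_{2,2} = -1.059900 + (-1.059900 − (-1.265424))/15 = -1.046198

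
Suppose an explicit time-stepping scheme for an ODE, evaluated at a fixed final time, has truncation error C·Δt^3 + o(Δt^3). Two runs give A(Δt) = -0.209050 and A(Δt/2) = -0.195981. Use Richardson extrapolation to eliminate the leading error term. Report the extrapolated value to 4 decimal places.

Extrapolated value = (8·A(Δt/2) − A(Δt)) / (8 − 1)
= (8·(-0.195981) − (-0.209050)) / 7
= -1.358798 / 7 = -0.194114

-0.1941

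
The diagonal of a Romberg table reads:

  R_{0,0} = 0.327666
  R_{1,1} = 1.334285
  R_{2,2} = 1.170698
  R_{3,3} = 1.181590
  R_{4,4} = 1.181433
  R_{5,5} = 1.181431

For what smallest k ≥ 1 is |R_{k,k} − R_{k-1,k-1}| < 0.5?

|R_{1,1} − R_{0,0}| = 1.006619 ≥ 0.5
|R_{2,2} − R_{1,1}| = 0.163587 < 0.5

k = 2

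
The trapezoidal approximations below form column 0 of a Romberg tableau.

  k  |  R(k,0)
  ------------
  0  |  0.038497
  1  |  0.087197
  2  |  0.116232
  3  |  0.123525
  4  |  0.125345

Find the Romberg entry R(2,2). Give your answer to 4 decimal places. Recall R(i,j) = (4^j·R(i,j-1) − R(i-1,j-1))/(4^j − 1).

Richardson extrapolation on the trapezoidal column (denominator 4−1=3):
R(1,1) = (4·0.087197 − 0.038497) / 3 = 0.103430
R(2,1) = 0.116232 + (0.116232 − 0.087197)/3 = 0.125910
R(2,2) = 0.125910 + (0.125910 − 0.103430)/15 = 0.127409

0.1274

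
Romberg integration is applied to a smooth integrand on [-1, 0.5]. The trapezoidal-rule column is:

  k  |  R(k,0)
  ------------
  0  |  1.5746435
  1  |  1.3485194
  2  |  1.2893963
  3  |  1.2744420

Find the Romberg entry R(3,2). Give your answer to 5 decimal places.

1.26944

Richardson extrapolation on the trapezoidal column (denominator 4−1=3):
R(2,1) = (4·1.2893963 − 1.3485194) / 3 = 1.2696886
R(3,1) = 1.2744420 + (1.2744420 − 1.2893963)/3 = 1.2694572
R(3,2) = 1.2694572 + (1.2694572 − 1.2696886)/15 = 1.2694418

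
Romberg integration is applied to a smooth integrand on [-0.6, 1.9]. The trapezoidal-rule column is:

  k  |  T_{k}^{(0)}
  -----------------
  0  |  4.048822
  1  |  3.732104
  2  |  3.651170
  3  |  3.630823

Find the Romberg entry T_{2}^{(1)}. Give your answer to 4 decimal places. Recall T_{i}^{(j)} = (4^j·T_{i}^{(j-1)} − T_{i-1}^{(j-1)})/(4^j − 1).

3.6242

T_{2}^{(1)} = (4·3.651170 − 3.732104) / 3 = 3.624192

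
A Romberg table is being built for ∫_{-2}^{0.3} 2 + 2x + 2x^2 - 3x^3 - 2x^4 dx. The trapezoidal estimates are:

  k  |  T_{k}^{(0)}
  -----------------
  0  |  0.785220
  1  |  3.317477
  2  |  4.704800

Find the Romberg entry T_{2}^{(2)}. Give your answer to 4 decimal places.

Richardson extrapolation on the trapezoidal column (denominator 4−1=3):
T_{1}^{(1)} = (4·3.317477 − 0.785220) / 3 = 4.161563
T_{2}^{(1)} = (4·4.704800 − 3.317477) / 3 = 5.167241
T_{2}^{(2)} = 5.167241 + (5.167241 − 4.161563)/15 = 5.234286
(Column j=1 coincides with Simpson's rule on the same nodes.)

5.2343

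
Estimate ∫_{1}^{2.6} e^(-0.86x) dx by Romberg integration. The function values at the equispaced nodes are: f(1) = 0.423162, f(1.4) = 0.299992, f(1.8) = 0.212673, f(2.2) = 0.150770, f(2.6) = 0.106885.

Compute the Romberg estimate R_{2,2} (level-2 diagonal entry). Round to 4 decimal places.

0.3678

R_{0,0} (trapezoid, 1 panel, h=1.6000): 0.424038
R_{1,0} (trapezoid, 2 panels, h=0.8000): 0.382157
R_{2,0} (trapezoid, 4 panels, h=0.4000): 0.371383
R_{1,1} = 0.382157 + (0.382157 − 0.424038)/3 = 0.368197
R_{2,1} = 0.371383 + (0.371383 − 0.382157)/3 = 0.367792
R_{2,2} = 0.367792 + (0.367792 − 0.368197)/15 = 0.367765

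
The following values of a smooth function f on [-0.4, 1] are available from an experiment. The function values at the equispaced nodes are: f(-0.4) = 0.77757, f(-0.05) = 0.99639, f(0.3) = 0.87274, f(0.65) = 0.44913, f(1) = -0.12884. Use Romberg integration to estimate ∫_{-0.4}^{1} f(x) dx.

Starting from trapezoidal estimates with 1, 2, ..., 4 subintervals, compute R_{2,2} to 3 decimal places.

0.953

R_{0,0} (trapezoid, 1 panel, h=1.4000): 0.45411
R_{1,0} (trapezoid, 2 panels, h=0.7000): 0.83797
R_{2,0} (trapezoid, 4 panels, h=0.3500): 0.92492
R_{1,1} = 0.83797 + (0.83797 − 0.45411)/3 = 0.96592
R_{2,1} = 0.92492 + (0.92492 − 0.83797)/3 = 0.95390
R_{2,2} = 0.95390 + (0.95390 − 0.96592)/15 = 0.95310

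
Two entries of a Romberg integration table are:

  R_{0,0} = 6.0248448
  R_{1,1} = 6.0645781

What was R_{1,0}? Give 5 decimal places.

From R_{1,1} = (4·R_{1,0} − R_{0,0})/3, solve for R_{1,0}:
4·R_{1,0} = 3·6.0645781 + 6.0248448 = 24.2185791
R_{1,0} = 6.0546448

6.05464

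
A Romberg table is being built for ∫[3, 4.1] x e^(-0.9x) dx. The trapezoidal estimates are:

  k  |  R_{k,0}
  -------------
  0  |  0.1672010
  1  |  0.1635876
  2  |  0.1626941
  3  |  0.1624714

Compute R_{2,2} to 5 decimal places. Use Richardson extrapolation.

0.16240

Richardson extrapolation on the trapezoidal column (denominator 4−1=3):
R_{1,1} = (4·0.1635876 − 0.1672010) / 3 = 0.1623831
R_{2,1} = 0.1626941 + (0.1626941 − 0.1635876)/3 = 0.1623963
R_{2,2} = 0.1623963 + (0.1623963 − 0.1623831)/15 = 0.1623972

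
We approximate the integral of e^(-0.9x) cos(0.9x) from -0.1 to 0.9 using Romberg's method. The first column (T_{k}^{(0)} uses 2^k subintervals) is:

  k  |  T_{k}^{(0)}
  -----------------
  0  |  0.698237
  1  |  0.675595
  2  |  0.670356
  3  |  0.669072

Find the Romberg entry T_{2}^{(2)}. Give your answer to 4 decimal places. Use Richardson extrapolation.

T_{1}^{(1)} = (4·0.675595 − 0.698237) / 3 = 0.668048
T_{2}^{(1)} = (4·0.670356 − 0.675595) / 3 = 0.668610
T_{2}^{(2)} = (16·0.668610 − 0.668048) / 15 = 0.668647

0.6686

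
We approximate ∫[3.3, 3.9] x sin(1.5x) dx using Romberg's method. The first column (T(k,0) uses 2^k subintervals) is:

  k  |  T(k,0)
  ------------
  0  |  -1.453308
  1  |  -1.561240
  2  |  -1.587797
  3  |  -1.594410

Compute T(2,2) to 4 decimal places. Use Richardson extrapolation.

-1.5966

T(1,1) = -1.561240 + (-1.561240 − (-1.453308))/3 = -1.597217
T(2,1) = (4·(-1.587797) − (-1.561240)) / 3 = -1.596649
T(2,2) = -1.596649 + (-1.596649 − (-1.597217))/15 = -1.596611
(Column j=1 coincides with Simpson's rule on the same nodes.)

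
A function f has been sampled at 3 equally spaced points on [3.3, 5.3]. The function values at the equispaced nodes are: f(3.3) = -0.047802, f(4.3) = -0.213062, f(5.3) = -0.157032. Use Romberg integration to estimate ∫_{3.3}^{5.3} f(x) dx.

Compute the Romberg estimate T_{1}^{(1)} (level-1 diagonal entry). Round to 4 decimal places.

-0.3524

T_{0}^{(0)} (trapezoid, 1 panel, h=2.0000): -0.204834
T_{1}^{(0)} (trapezoid, 2 panels, h=1.0000): -0.315479
T_{1}^{(1)} = -0.315479 + (-0.315479 − (-0.204834))/3 = -0.352361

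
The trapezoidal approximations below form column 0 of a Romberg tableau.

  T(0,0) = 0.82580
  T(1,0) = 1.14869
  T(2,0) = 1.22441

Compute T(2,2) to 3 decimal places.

1.249

T(1,1) = 1.14869 + (1.14869 − 0.82580)/3 = 1.25632
T(2,1) = 1.22441 + (1.22441 − 1.14869)/3 = 1.24965
T(2,2) = (16·1.24965 − 1.25632) / 15 = 1.24921
(Column j=1 coincides with Simpson's rule on the same nodes.)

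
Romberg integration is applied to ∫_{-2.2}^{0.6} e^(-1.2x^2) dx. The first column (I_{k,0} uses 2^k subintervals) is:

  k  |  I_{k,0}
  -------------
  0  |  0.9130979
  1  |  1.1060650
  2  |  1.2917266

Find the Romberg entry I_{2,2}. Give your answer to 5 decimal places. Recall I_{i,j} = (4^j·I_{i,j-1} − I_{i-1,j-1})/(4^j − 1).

1.36583

Richardson extrapolation on the trapezoidal column (denominator 4−1=3):
I_{1,1} = (4·1.1060650 − 0.9130979) / 3 = 1.1703874
I_{2,1} = (4·1.2917266 − 1.1060650) / 3 = 1.3536138
I_{2,2} = 1.3536138 + (1.3536138 − 1.1703874)/15 = 1.3658289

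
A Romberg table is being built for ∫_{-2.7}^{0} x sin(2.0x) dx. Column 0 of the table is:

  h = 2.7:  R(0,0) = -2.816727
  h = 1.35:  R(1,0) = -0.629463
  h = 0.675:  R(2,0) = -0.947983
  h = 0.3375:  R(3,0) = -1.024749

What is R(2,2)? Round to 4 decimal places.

-1.1311

R(1,1) = -0.629463 + (-0.629463 − (-2.816727))/3 = 0.099625
R(2,1) = -0.947983 + (-0.947983 − (-0.629463))/3 = -1.054156
R(2,2) = (16·(-1.054156) − 0.099625) / 15 = -1.131075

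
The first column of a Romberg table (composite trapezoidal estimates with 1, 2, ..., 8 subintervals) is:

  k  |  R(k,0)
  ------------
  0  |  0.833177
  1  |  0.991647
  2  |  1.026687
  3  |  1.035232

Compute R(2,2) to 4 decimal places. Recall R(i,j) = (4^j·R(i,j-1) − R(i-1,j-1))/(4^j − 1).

R(1,1) = (4·0.991647 − 0.833177) / 3 = 1.044470
R(2,1) = 1.026687 + (1.026687 − 0.991647)/3 = 1.038367
R(2,2) = 1.038367 + (1.038367 − 1.044470)/15 = 1.037960

1.0380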